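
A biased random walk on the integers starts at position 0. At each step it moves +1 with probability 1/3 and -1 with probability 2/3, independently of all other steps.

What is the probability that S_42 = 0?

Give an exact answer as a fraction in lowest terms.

Answer: 376269525965864960/36472996377170786403

Derivation:
To be at 0 after 42 steps: need exactly 21 steps of +1 and 21 of -1.
Number of such sequences: C(42,21) = 538257874440
Each has probability (1/3)^21 · (2/3)^21 = 2097152/109418989131512359209
P = 538257874440 · 2097152/109418989131512359209 = 376269525965864960/36472996377170786403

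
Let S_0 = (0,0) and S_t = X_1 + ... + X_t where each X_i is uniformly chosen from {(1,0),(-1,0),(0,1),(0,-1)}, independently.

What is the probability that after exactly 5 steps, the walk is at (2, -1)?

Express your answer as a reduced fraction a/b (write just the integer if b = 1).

Let h be the number of horizontal steps (so 5-h are vertical). To end at (2,-1) need (h+2)/2 right-steps and ((5-h)-1)/2 up-steps.
Sum over h with 2 ≤ h ≤ 4, h ≡ 0 (mod 2), 5-h ≡ 1 (mod 2):
h=2: C(5,2)·C(2,2)·C(3,1) = 10·1·3 = 30
h=4: C(5,4)·C(4,3)·C(1,0) = 5·4·1 = 20
Total favorable: 50
Total paths: 4^5 = 1024
P = 50/1024 = 25/512

Answer: 25/512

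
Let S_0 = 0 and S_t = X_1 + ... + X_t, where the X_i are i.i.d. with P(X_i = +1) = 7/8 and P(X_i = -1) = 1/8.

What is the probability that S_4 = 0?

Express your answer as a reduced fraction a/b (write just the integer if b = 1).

Answer: 147/2048

Derivation:
To be at 0 after 4 steps: need exactly 2 steps of +1 and 2 of -1.
Number of such sequences: C(4,2) = 6
Each has probability (7/8)^2 · (1/8)^2 = 49/4096
P = 6 · 49/4096 = 147/2048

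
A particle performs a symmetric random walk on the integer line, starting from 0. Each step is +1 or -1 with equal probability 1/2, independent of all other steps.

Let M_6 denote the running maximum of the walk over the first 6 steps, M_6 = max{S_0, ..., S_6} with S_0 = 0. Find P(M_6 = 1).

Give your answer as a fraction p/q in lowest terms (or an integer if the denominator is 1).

Answer: 15/64

Derivation:
Let M_6 = max(S_0,...,S_6). Use the reflection principle: for j ≥ 1, #{paths with M_6 ≥ j} = #{S_6 ≥ j} + #{S_6 ≥ j+1}.
By reflection, #{M_6 ≥ 1} = #{S_6 ≥ 1} + #{S_6 ≥ 2} = 22 + 22 = 44.
#{M_6 ≥ 2} = #{S_6 ≥ 2} + #{S_6 ≥ 3} = 22 + 7 = 29.
#{M_6 = 1} = 44 - 29 = 15.
P(M_6 = 1) = 15/64 = 15/64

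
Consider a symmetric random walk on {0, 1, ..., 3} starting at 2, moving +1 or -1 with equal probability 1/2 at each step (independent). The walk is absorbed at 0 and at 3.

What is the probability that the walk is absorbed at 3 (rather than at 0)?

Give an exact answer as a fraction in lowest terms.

Symmetric walk (p = 1/2): the harmonic-function argument gives P(hit 3 before 0 | start at 2) = a/N.
P = 2/3 = 2/3

Answer: 2/3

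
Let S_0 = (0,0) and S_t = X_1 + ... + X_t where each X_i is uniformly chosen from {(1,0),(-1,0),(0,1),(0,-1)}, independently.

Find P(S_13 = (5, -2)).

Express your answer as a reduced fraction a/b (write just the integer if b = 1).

Answer: 184041/33554432

Derivation:
Let h be the number of horizontal steps (so 13-h are vertical). To end at (5,-2) need (h+5)/2 right-steps and ((13-h)-2)/2 up-steps.
Sum over h with 5 ≤ h ≤ 11, h ≡ 1 (mod 2), 13-h ≡ 0 (mod 2):
h=5: C(13,5)·C(5,5)·C(8,3) = 1287·1·56 = 72072
h=7: C(13,7)·C(7,6)·C(6,2) = 1716·7·15 = 180180
h=9: C(13,9)·C(9,7)·C(4,1) = 715·36·4 = 102960
h=11: C(13,11)·C(11,8)·C(2,0) = 78·165·1 = 12870
Total favorable: 368082
Total paths: 4^13 = 67108864
P = 368082/67108864 = 184041/33554432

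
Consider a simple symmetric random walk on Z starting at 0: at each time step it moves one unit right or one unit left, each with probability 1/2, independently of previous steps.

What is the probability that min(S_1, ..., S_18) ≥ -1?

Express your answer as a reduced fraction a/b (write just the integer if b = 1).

Let f(t,s) = #length-t paths at position s with S_1..S_t all ≥ -1.
f(t,s) = f(t-1,s-1) + f(t-1,s+1) for s ≥ -1; f(t,s) = 0 for s < -1.
t=0: f(0,0)=1
t=1: f(1,-1)=1 f(1,1)=1
t=2: f(2,0)=2 f(2,2)=1
t=3: f(3,-1)=2 f(3,1)=3 f(3,3)=1
t=4: f(4,0)=5 f(4,2)=4 f(4,4)=1
t=5: f(5,-1)=5 f(5,1)=9 f(5,3)=5 f(5,5)=1
t=6: f(6,0)=14 f(6,2)=14 f(6,4)=6 f(6,6)=1
t=7: f(7,-1)=14 f(7,1)=28 f(7,3)=20 f(7,5)=7 f(7,7)=1
t=8: f(8,0)=42 f(8,2)=48 f(8,4)=27 f(8,6)=8 f(8,8)=1
t=9: f(9,-1)=42 f(9,1)=90 f(9,3)=75 f(9,5)=35 f(9,7)=9 f(9,9)=1
t=10: f(10,0)=132 f(10,2)=165 f(10,4)=110 f(10,6)=44 f(10,8)=10 f(10,10)=1
t=11: f(11,-1)=132 f(11,1)=297 f(11,3)=275 f(11,5)=154 f(11,7)=54 f(11,9)=11 f(11,11)=1
t=12: f(12,0)=429 f(12,2)=572 f(12,4)=429 f(12,6)=208 f(12,8)=65 f(12,10)=12 f(12,12)=1
t=13: f(13,-1)=429 f(13,1)=1001 f(13,3)=1001 f(13,5)=637 f(13,7)=273 f(13,9)=77 f(13,11)=13 f(13,13)=1
t=14: f(14,0)=1430 f(14,2)=2002 f(14,4)=1638 f(14,6)=910 f(14,8)=350 f(14,10)=90 f(14,12)=14 f(14,14)=1
t=15: f(15,-1)=1430 f(15,1)=3432 f(15,3)=3640 f(15,5)=2548 f(15,7)=1260 f(15,9)=440 f(15,11)=104 f(15,13)=15 f(15,15)=1
t=16: f(16,0)=4862 f(16,2)=7072 f(16,4)=6188 f(16,6)=3808 f(16,8)=1700 f(16,10)=544 f(16,12)=119 f(16,14)=16 f(16,16)=1
t=17: f(17,-1)=4862 f(17,1)=11934 f(17,3)=13260 f(17,5)=9996 f(17,7)=5508 f(17,9)=2244 f(17,11)=663 f(17,13)=135 f(17,15)=17 f(17,17)=1
t=18: f(18,0)=16796 f(18,2)=25194 f(18,4)=23256 f(18,6)=15504 f(18,8)=7752 f(18,10)=2907 f(18,12)=798 f(18,14)=152 f(18,16)=18 f(18,18)=1
Σ_s f(18,s) = 92378
P = 92378/262144 = 46189/131072

Answer: 46189/131072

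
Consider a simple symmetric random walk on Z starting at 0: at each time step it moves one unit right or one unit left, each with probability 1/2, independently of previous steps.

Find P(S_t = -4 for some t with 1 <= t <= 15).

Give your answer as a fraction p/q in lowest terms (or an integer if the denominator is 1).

Answer: 309/1024

Derivation:
Count via complement. Let g(t,s) = #length-t paths at position s with S_1..S_t all ≠ -4.
g(t,s) = g(t-1,s-1) + g(t-1,s+1) for s ≠ -4; g(t,-4) = 0.
t=0: g(0,0)=1
t=1: g(1,-1)=1 g(1,1)=1
t=2: g(2,-2)=1 g(2,0)=2 g(2,2)=1
t=3: g(3,-3)=1 g(3,-1)=3 g(3,1)=3 g(3,3)=1
t=4: g(4,-2)=4 g(4,0)=6 g(4,2)=4 g(4,4)=1
t=5: g(5,-3)=4 g(5,-1)=10 g(5,1)=10 g(5,3)=5 g(5,5)=1
t=6: g(6,-2)=14 g(6,0)=20 g(6,2)=15 g(6,4)=6 g(6,6)=1
t=7: g(7,-3)=14 g(7,-1)=34 g(7,1)=35 g(7,3)=21 g(7,5)=7 g(7,7)=1
t=8: g(8,-2)=48 g(8,0)=69 g(8,2)=56 g(8,4)=28 g(8,6)=8 g(8,8)=1
t=9: g(9,-3)=48 g(9,-1)=117 g(9,1)=125 g(9,3)=84 g(9,5)=36 g(9,7)=9 g(9,9)=1
t=10: g(10,-2)=165 g(10,0)=242 g(10,2)=209 g(10,4)=120 g(10,6)=45 g(10,8)=10 g(10,10)=1
t=11: g(11,-3)=165 g(11,-1)=407 g(11,1)=451 g(11,3)=329 g(11,5)=165 g(11,7)=55 g(11,9)=11 g(11,11)=1
t=12: g(12,-2)=572 g(12,0)=858 g(12,2)=780 g(12,4)=494 g(12,6)=220 g(12,8)=66 g(12,10)=12 g(12,12)=1
t=13: g(13,-3)=572 g(13,-1)=1430 g(13,1)=1638 g(13,3)=1274 g(13,5)=714 g(13,7)=286 g(13,9)=78 g(13,11)=13 g(13,13)=1
t=14: g(14,-2)=2002 g(14,0)=3068 g(14,2)=2912 g(14,4)=1988 g(14,6)=1000 g(14,8)=364 g(14,10)=91 g(14,12)=14 g(14,14)=1
t=15: g(15,-3)=2002 g(15,-1)=5070 g(15,1)=5980 g(15,3)=4900 g(15,5)=2988 g(15,7)=1364 g(15,9)=455 g(15,11)=105 g(15,13)=15 g(15,15)=1
Paths never hitting -4: Σ_s g(15,s) = 22880
Paths hitting -4: 2^15 - 22880 = 9888
P = 9888/32768 = 309/1024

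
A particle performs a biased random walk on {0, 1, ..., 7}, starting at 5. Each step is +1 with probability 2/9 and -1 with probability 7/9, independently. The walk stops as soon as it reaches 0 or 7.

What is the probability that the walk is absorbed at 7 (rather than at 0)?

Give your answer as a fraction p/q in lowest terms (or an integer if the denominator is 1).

Answer: 13420/164683

Derivation:
Biased walk: p = 2/9, q = 7/9, r = q/p = 7/2
Gambler's ruin: P(hit 7 before 0 | start at 5) = (1 - r^a)/(1 - r^N)
r^5 = 16807/32; r^7 = 823543/128
P = (1 - 16807/32) / (1 - 823543/128) = -16775/32 / -823415/128 = 13420/164683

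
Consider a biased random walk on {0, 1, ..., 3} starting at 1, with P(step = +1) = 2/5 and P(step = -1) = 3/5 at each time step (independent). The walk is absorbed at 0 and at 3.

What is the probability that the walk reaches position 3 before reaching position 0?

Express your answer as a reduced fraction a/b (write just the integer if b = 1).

Answer: 4/19

Derivation:
Biased walk: p = 2/5, q = 3/5, r = q/p = 3/2
Gambler's ruin: P(hit 3 before 0 | start at 1) = (1 - r^a)/(1 - r^N)
r^1 = 3/2; r^3 = 27/8
P = (1 - 3/2) / (1 - 27/8) = -1/2 / -19/8 = 4/19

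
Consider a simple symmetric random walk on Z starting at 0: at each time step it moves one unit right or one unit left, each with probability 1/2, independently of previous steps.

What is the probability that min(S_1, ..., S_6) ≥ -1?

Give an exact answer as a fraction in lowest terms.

Answer: 35/64

Derivation:
Let f(t,s) = #length-t paths at position s with S_1..S_t all ≥ -1.
f(t,s) = f(t-1,s-1) + f(t-1,s+1) for s ≥ -1; f(t,s) = 0 for s < -1.
t=0: f(0,0)=1
t=1: f(1,-1)=1 f(1,1)=1
t=2: f(2,0)=2 f(2,2)=1
t=3: f(3,-1)=2 f(3,1)=3 f(3,3)=1
t=4: f(4,0)=5 f(4,2)=4 f(4,4)=1
t=5: f(5,-1)=5 f(5,1)=9 f(5,3)=5 f(5,5)=1
t=6: f(6,0)=14 f(6,2)=14 f(6,4)=6 f(6,6)=1
Σ_s f(6,s) = 35
P = 35/64 = 35/64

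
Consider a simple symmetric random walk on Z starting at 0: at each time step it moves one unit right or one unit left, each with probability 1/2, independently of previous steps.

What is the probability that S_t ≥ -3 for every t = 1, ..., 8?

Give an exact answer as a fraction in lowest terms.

Answer: 105/128

Derivation:
Let f(t,s) = #length-t paths at position s with S_1..S_t all ≥ -3.
f(t,s) = f(t-1,s-1) + f(t-1,s+1) for s ≥ -3; f(t,s) = 0 for s < -3.
t=0: f(0,0)=1
t=1: f(1,-1)=1 f(1,1)=1
t=2: f(2,-2)=1 f(2,0)=2 f(2,2)=1
t=3: f(3,-3)=1 f(3,-1)=3 f(3,1)=3 f(3,3)=1
t=4: f(4,-2)=4 f(4,0)=6 f(4,2)=4 f(4,4)=1
t=5: f(5,-3)=4 f(5,-1)=10 f(5,1)=10 f(5,3)=5 f(5,5)=1
t=6: f(6,-2)=14 f(6,0)=20 f(6,2)=15 f(6,4)=6 f(6,6)=1
t=7: f(7,-3)=14 f(7,-1)=34 f(7,1)=35 f(7,3)=21 f(7,5)=7 f(7,7)=1
t=8: f(8,-2)=48 f(8,0)=69 f(8,2)=56 f(8,4)=28 f(8,6)=8 f(8,8)=1
Σ_s f(8,s) = 210
P = 210/256 = 105/128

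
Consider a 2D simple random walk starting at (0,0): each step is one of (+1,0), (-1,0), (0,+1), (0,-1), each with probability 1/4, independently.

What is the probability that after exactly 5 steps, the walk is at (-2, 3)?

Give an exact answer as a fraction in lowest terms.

Answer: 5/512

Derivation:
Let h be the number of horizontal steps (so 5-h are vertical). To end at (-2,3) need (h-2)/2 right-steps and ((5-h)+3)/2 up-steps.
Sum over h with 2 ≤ h ≤ 2, h ≡ 0 (mod 2), 5-h ≡ 1 (mod 2):
h=2: C(5,2)·C(2,0)·C(3,3) = 10·1·1 = 10
Total favorable: 10
Total paths: 4^5 = 1024
P = 10/1024 = 5/512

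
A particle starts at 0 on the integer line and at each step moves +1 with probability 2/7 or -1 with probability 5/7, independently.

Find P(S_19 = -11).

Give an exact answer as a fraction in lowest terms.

Answer: 1892578125000000/11398895185373143

Derivation:
To reach position -11 after 19 steps: need 4 steps of +1 and 15 steps of -1.
Number of such sequences: C(19,4) = 3876
Each has probability (2/7)^4 · (5/7)^15 = 488281250000/11398895185373143
P = 3876 · 488281250000/11398895185373143 = 1892578125000000/11398895185373143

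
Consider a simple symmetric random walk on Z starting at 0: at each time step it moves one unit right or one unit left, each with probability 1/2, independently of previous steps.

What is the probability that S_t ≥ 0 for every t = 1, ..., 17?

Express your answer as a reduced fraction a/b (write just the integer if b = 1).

Let f(t,s) = #length-t paths at position s with S_1..S_t all ≥ 0.
f(t,s) = f(t-1,s-1) + f(t-1,s+1) for s ≥ 0; f(t,s) = 0 for s < 0.
t=0: f(0,0)=1
t=1: f(1,1)=1
t=2: f(2,0)=1 f(2,2)=1
t=3: f(3,1)=2 f(3,3)=1
t=4: f(4,0)=2 f(4,2)=3 f(4,4)=1
t=5: f(5,1)=5 f(5,3)=4 f(5,5)=1
t=6: f(6,0)=5 f(6,2)=9 f(6,4)=5 f(6,6)=1
t=7: f(7,1)=14 f(7,3)=14 f(7,5)=6 f(7,7)=1
t=8: f(8,0)=14 f(8,2)=28 f(8,4)=20 f(8,6)=7 f(8,8)=1
t=9: f(9,1)=42 f(9,3)=48 f(9,5)=27 f(9,7)=8 f(9,9)=1
t=10: f(10,0)=42 f(10,2)=90 f(10,4)=75 f(10,6)=35 f(10,8)=9 f(10,10)=1
t=11: f(11,1)=132 f(11,3)=165 f(11,5)=110 f(11,7)=44 f(11,9)=10 f(11,11)=1
t=12: f(12,0)=132 f(12,2)=297 f(12,4)=275 f(12,6)=154 f(12,8)=54 f(12,10)=11 f(12,12)=1
t=13: f(13,1)=429 f(13,3)=572 f(13,5)=429 f(13,7)=208 f(13,9)=65 f(13,11)=12 f(13,13)=1
t=14: f(14,0)=429 f(14,2)=1001 f(14,4)=1001 f(14,6)=637 f(14,8)=273 f(14,10)=77 f(14,12)=13 f(14,14)=1
t=15: f(15,1)=1430 f(15,3)=2002 f(15,5)=1638 f(15,7)=910 f(15,9)=350 f(15,11)=90 f(15,13)=14 f(15,15)=1
t=16: f(16,0)=1430 f(16,2)=3432 f(16,4)=3640 f(16,6)=2548 f(16,8)=1260 f(16,10)=440 f(16,12)=104 f(16,14)=15 f(16,16)=1
t=17: f(17,1)=4862 f(17,3)=7072 f(17,5)=6188 f(17,7)=3808 f(17,9)=1700 f(17,11)=544 f(17,13)=119 f(17,15)=16 f(17,17)=1
Σ_s f(17,s) = 24310
P = 24310/131072 = 12155/65536

Answer: 12155/65536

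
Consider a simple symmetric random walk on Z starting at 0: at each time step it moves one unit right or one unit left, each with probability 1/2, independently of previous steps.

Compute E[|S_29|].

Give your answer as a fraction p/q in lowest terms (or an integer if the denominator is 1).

Answer: 145422675/33554432

Derivation:
S_29 takes values m ≡ 1 (mod 2) with |m| ≤ 29; P(S_29=m) = C(29,(29+m)/2)/2^29.
Total paths: 2^29 = 536870912
Distribution: P(S=-29)=1/536870912, P(S=-27)=29/536870912, P(S=-25)=406/536870912, P(S=-23)=3654/536870912, P(S=-21)=23751/536870912, P(S=-19)=118755/536870912, P(S=-17)=475020/536870912, P(S=-15)=1560780/536870912, P(S=-13)=4292145/536870912, P(S=-11)=10015005/536870912, P(S=-9)=20030010/536870912, P(S=-7)=34597290/536870912, P(S=-5)=51895935/536870912, P(S=-3)=67863915/536870912, P(S=-1)=77558760/536870912, P(S=1)=77558760/536870912, P(S=3)=67863915/536870912, P(S=5)=51895935/536870912, P(S=7)=34597290/536870912, P(S=9)=20030010/536870912, P(S=11)=10015005/536870912, P(S=13)=4292145/536870912, P(S=15)=1560780/536870912, P(S=17)=475020/536870912, P(S=19)=118755/536870912, P(S=21)=23751/536870912, P(S=23)=3654/536870912, P(S=25)=406/536870912, P(S=27)=29/536870912, P(S=29)=1/536870912
E[|S_29|] = Σ_m |m|·P(S_29=m) = 2326762800/536870912 = 145422675/33554432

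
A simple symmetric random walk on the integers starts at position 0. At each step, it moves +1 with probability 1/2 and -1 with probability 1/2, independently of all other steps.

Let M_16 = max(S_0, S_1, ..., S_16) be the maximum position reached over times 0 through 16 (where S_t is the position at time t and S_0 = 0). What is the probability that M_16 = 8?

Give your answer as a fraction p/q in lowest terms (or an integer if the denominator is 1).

Let M_16 = max(S_0,...,S_16). Use the reflection principle: for j ≥ 1, #{paths with M_16 ≥ j} = #{S_16 ≥ j} + #{S_16 ≥ j+1}.
By reflection, #{M_16 ≥ 8} = #{S_16 ≥ 8} + #{S_16 ≥ 9} = 2517 + 697 = 3214.
#{M_16 ≥ 9} = #{S_16 ≥ 9} + #{S_16 ≥ 10} = 697 + 697 = 1394.
#{M_16 = 8} = 3214 - 1394 = 1820.
P(M_16 = 8) = 1820/65536 = 455/16384

Answer: 455/16384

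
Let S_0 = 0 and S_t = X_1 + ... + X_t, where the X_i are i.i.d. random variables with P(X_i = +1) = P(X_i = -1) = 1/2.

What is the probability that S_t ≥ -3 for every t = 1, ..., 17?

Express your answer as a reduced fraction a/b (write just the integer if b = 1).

Answer: 21879/32768

Derivation:
Let f(t,s) = #length-t paths at position s with S_1..S_t all ≥ -3.
f(t,s) = f(t-1,s-1) + f(t-1,s+1) for s ≥ -3; f(t,s) = 0 for s < -3.
t=0: f(0,0)=1
t=1: f(1,-1)=1 f(1,1)=1
t=2: f(2,-2)=1 f(2,0)=2 f(2,2)=1
t=3: f(3,-3)=1 f(3,-1)=3 f(3,1)=3 f(3,3)=1
t=4: f(4,-2)=4 f(4,0)=6 f(4,2)=4 f(4,4)=1
t=5: f(5,-3)=4 f(5,-1)=10 f(5,1)=10 f(5,3)=5 f(5,5)=1
t=6: f(6,-2)=14 f(6,0)=20 f(6,2)=15 f(6,4)=6 f(6,6)=1
t=7: f(7,-3)=14 f(7,-1)=34 f(7,1)=35 f(7,3)=21 f(7,5)=7 f(7,7)=1
t=8: f(8,-2)=48 f(8,0)=69 f(8,2)=56 f(8,4)=28 f(8,6)=8 f(8,8)=1
t=9: f(9,-3)=48 f(9,-1)=117 f(9,1)=125 f(9,3)=84 f(9,5)=36 f(9,7)=9 f(9,9)=1
t=10: f(10,-2)=165 f(10,0)=242 f(10,2)=209 f(10,4)=120 f(10,6)=45 f(10,8)=10 f(10,10)=1
t=11: f(11,-3)=165 f(11,-1)=407 f(11,1)=451 f(11,3)=329 f(11,5)=165 f(11,7)=55 f(11,9)=11 f(11,11)=1
t=12: f(12,-2)=572 f(12,0)=858 f(12,2)=780 f(12,4)=494 f(12,6)=220 f(12,8)=66 f(12,10)=12 f(12,12)=1
t=13: f(13,-3)=572 f(13,-1)=1430 f(13,1)=1638 f(13,3)=1274 f(13,5)=714 f(13,7)=286 f(13,9)=78 f(13,11)=13 f(13,13)=1
t=14: f(14,-2)=2002 f(14,0)=3068 f(14,2)=2912 f(14,4)=1988 f(14,6)=1000 f(14,8)=364 f(14,10)=91 f(14,12)=14 f(14,14)=1
t=15: f(15,-3)=2002 f(15,-1)=5070 f(15,1)=5980 f(15,3)=4900 f(15,5)=2988 f(15,7)=1364 f(15,9)=455 f(15,11)=105 f(15,13)=15 f(15,15)=1
t=16: f(16,-2)=7072 f(16,0)=11050 f(16,2)=10880 f(16,4)=7888 f(16,6)=4352 f(16,8)=1819 f(16,10)=560 f(16,12)=120 f(16,14)=16 f(16,16)=1
t=17: f(17,-3)=7072 f(17,-1)=18122 f(17,1)=21930 f(17,3)=18768 f(17,5)=12240 f(17,7)=6171 f(17,9)=2379 f(17,11)=680 f(17,13)=136 f(17,15)=17 f(17,17)=1
Σ_s f(17,s) = 87516
P = 87516/131072 = 21879/32768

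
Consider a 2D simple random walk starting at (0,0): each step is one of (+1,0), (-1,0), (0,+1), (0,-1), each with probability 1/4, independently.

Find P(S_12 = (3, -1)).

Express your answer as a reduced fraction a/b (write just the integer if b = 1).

Answer: 49005/2097152

Derivation:
Let h be the number of horizontal steps (so 12-h are vertical). To end at (3,-1) need (h+3)/2 right-steps and ((12-h)-1)/2 up-steps.
Sum over h with 3 ≤ h ≤ 11, h ≡ 1 (mod 2), 12-h ≡ 1 (mod 2):
h=3: C(12,3)·C(3,3)·C(9,4) = 220·1·126 = 27720
h=5: C(12,5)·C(5,4)·C(7,3) = 792·5·35 = 138600
h=7: C(12,7)·C(7,5)·C(5,2) = 792·21·10 = 166320
h=9: C(12,9)·C(9,6)·C(3,1) = 220·84·3 = 55440
h=11: C(12,11)·C(11,7)·C(1,0) = 12·330·1 = 3960
Total favorable: 392040
Total paths: 4^12 = 16777216
P = 392040/16777216 = 49005/2097152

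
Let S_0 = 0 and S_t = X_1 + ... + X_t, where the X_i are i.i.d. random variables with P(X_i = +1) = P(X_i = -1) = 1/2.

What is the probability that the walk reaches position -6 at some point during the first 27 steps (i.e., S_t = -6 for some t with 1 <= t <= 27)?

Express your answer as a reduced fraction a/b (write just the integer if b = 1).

Answer: 16628809/67108864

Derivation:
Count via complement. Let g(t,s) = #length-t paths at position s with S_1..S_t all ≠ -6.
g(t,s) = g(t-1,s-1) + g(t-1,s+1) for s ≠ -6; g(t,-6) = 0.
t=0: g(0,0)=1
t=1: g(1,-1)=1 g(1,1)=1
t=2: g(2,-2)=1 g(2,0)=2 g(2,2)=1
t=3: g(3,-3)=1 g(3,-1)=3 g(3,1)=3 g(3,3)=1
t=4: g(4,-4)=1 g(4,-2)=4 g(4,0)=6 g(4,2)=4 g(4,4)=1
t=5: g(5,-5)=1 g(5,-3)=5 g(5,-1)=10 g(5,1)=10 g(5,3)=5 g(5,5)=1
t=6: g(6,-4)=6 g(6,-2)=15 g(6,0)=20 g(6,2)=15 g(6,4)=6 g(6,6)=1
t=7: g(7,-5)=6 g(7,-3)=21 g(7,-1)=35 g(7,1)=35 g(7,3)=21 g(7,5)=7 g(7,7)=1
t=8: g(8,-4)=27 g(8,-2)=56 g(8,0)=70 g(8,2)=56 g(8,4)=28 g(8,6)=8 g(8,8)=1
t=9: g(9,-5)=27 g(9,-3)=83 g(9,-1)=126 g(9,1)=126 g(9,3)=84 g(9,5)=36 g(9,7)=9 g(9,9)=1
t=10: g(10,-4)=110 g(10,-2)=209 g(10,0)=252 g(10,2)=210 g(10,4)=120 g(10,6)=45 g(10,8)=10 g(10,10)=1
t=11: g(11,-5)=110 g(11,-3)=319 g(11,-1)=461 g(11,1)=462 g(11,3)=330 g(11,5)=165 g(11,7)=55 g(11,9)=11 g(11,11)=1
t=12: g(12,-4)=429 g(12,-2)=780 g(12,0)=923 g(12,2)=792 g(12,4)=495 g(12,6)=220 g(12,8)=66 g(12,10)=12 g(12,12)=1
t=13: g(13,-5)=429 g(13,-3)=1209 g(13,-1)=1703 g(13,1)=1715 g(13,3)=1287 g(13,5)=715 g(13,7)=286 g(13,9)=78 g(13,11)=13 g(13,13)=1
t=14: g(14,-4)=1638 g(14,-2)=2912 g(14,0)=3418 g(14,2)=3002 g(14,4)=2002 g(14,6)=1001 g(14,8)=364 g(14,10)=91 g(14,12)=14 g(14,14)=1
t=15: g(15,-5)=1638 g(15,-3)=4550 g(15,-1)=6330 g(15,1)=6420 g(15,3)=5004 g(15,5)=3003 g(15,7)=1365 g(15,9)=455 g(15,11)=105 g(15,13)=15 g(15,15)=1
t=16: g(16,-4)=6188 g(16,-2)=10880 g(16,0)=12750 g(16,2)=11424 g(16,4)=8007 g(16,6)=4368 g(16,8)=1820 g(16,10)=560 g(16,12)=120 g(16,14)=16 g(16,16)=1
t=17: g(17,-5)=6188 g(17,-3)=17068 g(17,-1)=23630 g(17,1)=24174 g(17,3)=19431 g(17,5)=12375 g(17,7)=6188 g(17,9)=2380 g(17,11)=680 g(17,13)=136 g(17,15)=17 g(17,17)=1
t=18: g(18,-4)=23256 g(18,-2)=40698 g(18,0)=47804 g(18,2)=43605 g(18,4)=31806 g(18,6)=18563 g(18,8)=8568 g(18,10)=3060 g(18,12)=816 g(18,14)=153 g(18,16)=18 g(18,18)=1
t=19: g(19,-5)=23256 g(19,-3)=63954 g(19,-1)=88502 g(19,1)=91409 g(19,3)=75411 g(19,5)=50369 g(19,7)=27131 g(19,9)=11628 g(19,11)=3876 g(19,13)=969 g(19,15)=171 g(19,17)=19 g(19,19)=1
t=20: g(20,-4)=87210 g(20,-2)=152456 g(20,0)=179911 g(20,2)=166820 g(20,4)=125780 g(20,6)=77500 g(20,8)=38759 g(20,10)=15504 g(20,12)=4845 g(20,14)=1140 g(20,16)=190 g(20,18)=20 g(20,20)=1
t=21: g(21,-5)=87210 g(21,-3)=239666 g(21,-1)=332367 g(21,1)=346731 g(21,3)=292600 g(21,5)=203280 g(21,7)=116259 g(21,9)=54263 g(21,11)=20349 g(21,13)=5985 g(21,15)=1330 g(21,17)=210 g(21,19)=21 g(21,21)=1
t=22: g(22,-4)=326876 g(22,-2)=572033 g(22,0)=679098 g(22,2)=639331 g(22,4)=495880 g(22,6)=319539 g(22,8)=170522 g(22,10)=74612 g(22,12)=26334 g(22,14)=7315 g(22,16)=1540 g(22,18)=231 g(22,20)=22 g(22,22)=1
t=23: g(23,-5)=326876 g(23,-3)=898909 g(23,-1)=1251131 g(23,1)=1318429 g(23,3)=1135211 g(23,5)=815419 g(23,7)=490061 g(23,9)=245134 g(23,11)=100946 g(23,13)=33649 g(23,15)=8855 g(23,17)=1771 g(23,19)=253 g(23,21)=23 g(23,23)=1
t=24: g(24,-4)=1225785 g(24,-2)=2150040 g(24,0)=2569560 g(24,2)=2453640 g(24,4)=1950630 g(24,6)=1305480 g(24,8)=735195 g(24,10)=346080 g(24,12)=134595 g(24,14)=42504 g(24,16)=10626 g(24,18)=2024 g(24,20)=276 g(24,22)=24 g(24,24)=1
t=25: g(25,-5)=1225785 g(25,-3)=3375825 g(25,-1)=4719600 g(25,1)=5023200 g(25,3)=4404270 g(25,5)=3256110 g(25,7)=2040675 g(25,9)=1081275 g(25,11)=480675 g(25,13)=177099 g(25,15)=53130 g(25,17)=12650 g(25,19)=2300 g(25,21)=300 g(25,23)=25 g(25,25)=1
t=26: g(26,-4)=4601610 g(26,-2)=8095425 g(26,0)=9742800 g(26,2)=9427470 g(26,4)=7660380 g(26,6)=5296785 g(26,8)=3121950 g(26,10)=1561950 g(26,12)=657774 g(26,14)=230229 g(26,16)=65780 g(26,18)=14950 g(26,20)=2600 g(26,22)=325 g(26,24)=26 g(26,26)=1
t=27: g(27,-5)=4601610 g(27,-3)=12697035 g(27,-1)=17838225 g(27,1)=19170270 g(27,3)=17087850 g(27,5)=12957165 g(27,7)=8418735 g(27,9)=4683900 g(27,11)=2219724 g(27,13)=888003 g(27,15)=296009 g(27,17)=80730 g(27,19)=17550 g(27,21)=2925 g(27,23)=351 g(27,25)=27 g(27,27)=1
Paths never hitting -6: Σ_s g(27,s) = 100960110
Paths hitting -6: 2^27 - 100960110 = 33257618
P = 33257618/134217728 = 16628809/67108864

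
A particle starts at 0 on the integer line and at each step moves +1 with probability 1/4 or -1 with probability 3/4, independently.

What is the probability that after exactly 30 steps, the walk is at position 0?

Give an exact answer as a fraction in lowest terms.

Answer: 139110429284415/72057594037927936

Derivation:
To be at 0 after 30 steps: need exactly 15 steps of +1 and 15 of -1.
Number of such sequences: C(30,15) = 155117520
Each has probability (1/4)^15 · (3/4)^15 = 14348907/1152921504606846976
P = 155117520 · 14348907/1152921504606846976 = 139110429284415/72057594037927936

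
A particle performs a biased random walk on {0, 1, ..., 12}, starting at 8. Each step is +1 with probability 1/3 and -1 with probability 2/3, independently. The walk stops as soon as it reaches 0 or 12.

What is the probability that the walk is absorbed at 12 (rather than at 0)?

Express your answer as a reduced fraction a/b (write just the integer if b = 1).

Answer: 17/273

Derivation:
Biased walk: p = 1/3, q = 2/3, r = q/p = 2
Gambler's ruin: P(hit 12 before 0 | start at 8) = (1 - r^a)/(1 - r^N)
r^8 = 256; r^12 = 4096
P = (1 - 256) / (1 - 4096) = -255 / -4095 = 17/273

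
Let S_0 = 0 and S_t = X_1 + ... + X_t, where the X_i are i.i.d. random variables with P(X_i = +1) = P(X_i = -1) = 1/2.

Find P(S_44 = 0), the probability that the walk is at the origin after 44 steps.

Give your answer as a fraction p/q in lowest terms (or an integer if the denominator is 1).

Answer: 263012370465/2199023255552

Derivation:
To return to 0 after 44 steps: need exactly 22 steps of +1 and 22 of -1.
Favorable paths: C(44,22) = 2104098963720
Total paths: 2^44 = 17592186044416
P = 2104098963720/17592186044416 = 263012370465/2199023255552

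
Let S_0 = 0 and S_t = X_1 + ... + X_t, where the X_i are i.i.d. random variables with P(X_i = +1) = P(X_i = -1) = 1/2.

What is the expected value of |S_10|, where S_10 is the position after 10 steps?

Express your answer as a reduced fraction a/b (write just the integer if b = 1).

S_10 takes values m ≡ 0 (mod 2) with |m| ≤ 10; P(S_10=m) = C(10,(10+m)/2)/2^10.
Total paths: 2^10 = 1024
Distribution: P(S=-10)=1/1024, P(S=-8)=10/1024, P(S=-6)=45/1024, P(S=-4)=120/1024, P(S=-2)=210/1024, P(S=0)=252/1024, P(S=2)=210/1024, P(S=4)=120/1024, P(S=6)=45/1024, P(S=8)=10/1024, P(S=10)=1/1024
E[|S_10|] = Σ_m |m|·P(S_10=m) = 2520/1024 = 315/128

Answer: 315/128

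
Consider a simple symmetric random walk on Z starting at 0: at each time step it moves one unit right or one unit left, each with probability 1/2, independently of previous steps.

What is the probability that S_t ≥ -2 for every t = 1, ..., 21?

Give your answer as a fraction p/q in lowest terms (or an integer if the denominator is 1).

Answer: 499681/1048576

Derivation:
Let f(t,s) = #length-t paths at position s with S_1..S_t all ≥ -2.
f(t,s) = f(t-1,s-1) + f(t-1,s+1) for s ≥ -2; f(t,s) = 0 for s < -2.
t=0: f(0,0)=1
t=1: f(1,-1)=1 f(1,1)=1
t=2: f(2,-2)=1 f(2,0)=2 f(2,2)=1
t=3: f(3,-1)=3 f(3,1)=3 f(3,3)=1
t=4: f(4,-2)=3 f(4,0)=6 f(4,2)=4 f(4,4)=1
t=5: f(5,-1)=9 f(5,1)=10 f(5,3)=5 f(5,5)=1
t=6: f(6,-2)=9 f(6,0)=19 f(6,2)=15 f(6,4)=6 f(6,6)=1
t=7: f(7,-1)=28 f(7,1)=34 f(7,3)=21 f(7,5)=7 f(7,7)=1
t=8: f(8,-2)=28 f(8,0)=62 f(8,2)=55 f(8,4)=28 f(8,6)=8 f(8,8)=1
t=9: f(9,-1)=90 f(9,1)=117 f(9,3)=83 f(9,5)=36 f(9,7)=9 f(9,9)=1
t=10: f(10,-2)=90 f(10,0)=207 f(10,2)=200 f(10,4)=119 f(10,6)=45 f(10,8)=10 f(10,10)=1
t=11: f(11,-1)=297 f(11,1)=407 f(11,3)=319 f(11,5)=164 f(11,7)=55 f(11,9)=11 f(11,11)=1
t=12: f(12,-2)=297 f(12,0)=704 f(12,2)=726 f(12,4)=483 f(12,6)=219 f(12,8)=66 f(12,10)=12 f(12,12)=1
t=13: f(13,-1)=1001 f(13,1)=1430 f(13,3)=1209 f(13,5)=702 f(13,7)=285 f(13,9)=78 f(13,11)=13 f(13,13)=1
t=14: f(14,-2)=1001 f(14,0)=2431 f(14,2)=2639 f(14,4)=1911 f(14,6)=987 f(14,8)=363 f(14,10)=91 f(14,12)=14 f(14,14)=1
t=15: f(15,-1)=3432 f(15,1)=5070 f(15,3)=4550 f(15,5)=2898 f(15,7)=1350 f(15,9)=454 f(15,11)=105 f(15,13)=15 f(15,15)=1
t=16: f(16,-2)=3432 f(16,0)=8502 f(16,2)=9620 f(16,4)=7448 f(16,6)=4248 f(16,8)=1804 f(16,10)=559 f(16,12)=120 f(16,14)=16 f(16,16)=1
t=17: f(17,-1)=11934 f(17,1)=18122 f(17,3)=17068 f(17,5)=11696 f(17,7)=6052 f(17,9)=2363 f(17,11)=679 f(17,13)=136 f(17,15)=17 f(17,17)=1
t=18: f(18,-2)=11934 f(18,0)=30056 f(18,2)=35190 f(18,4)=28764 f(18,6)=17748 f(18,8)=8415 f(18,10)=3042 f(18,12)=815 f(18,14)=153 f(18,16)=18 f(18,18)=1
t=19: f(19,-1)=41990 f(19,1)=65246 f(19,3)=63954 f(19,5)=46512 f(19,7)=26163 f(19,9)=11457 f(19,11)=3857 f(19,13)=968 f(19,15)=171 f(19,17)=19 f(19,19)=1
t=20: f(20,-2)=41990 f(20,0)=107236 f(20,2)=129200 f(20,4)=110466 f(20,6)=72675 f(20,8)=37620 f(20,10)=15314 f(20,12)=4825 f(20,14)=1139 f(20,16)=190 f(20,18)=20 f(20,20)=1
t=21: f(21,-1)=149226 f(21,1)=236436 f(21,3)=239666 f(21,5)=183141 f(21,7)=110295 f(21,9)=52934 f(21,11)=20139 f(21,13)=5964 f(21,15)=1329 f(21,17)=210 f(21,19)=21 f(21,21)=1
Σ_s f(21,s) = 999362
P = 999362/2097152 = 499681/1048576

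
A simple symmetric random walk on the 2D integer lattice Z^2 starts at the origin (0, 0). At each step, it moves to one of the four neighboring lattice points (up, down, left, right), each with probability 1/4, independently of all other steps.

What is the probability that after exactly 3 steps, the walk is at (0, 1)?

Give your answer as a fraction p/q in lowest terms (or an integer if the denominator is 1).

Let h be the number of horizontal steps (so 3-h are vertical). To end at (0,1) need (h+0)/2 right-steps and ((3-h)+1)/2 up-steps.
Sum over h with 0 ≤ h ≤ 2, h ≡ 0 (mod 2), 3-h ≡ 1 (mod 2):
h=0: C(3,0)·C(0,0)·C(3,2) = 1·1·3 = 3
h=2: C(3,2)·C(2,1)·C(1,1) = 3·2·1 = 6
Total favorable: 9
Total paths: 4^3 = 64
P = 9/64 = 9/64

Answer: 9/64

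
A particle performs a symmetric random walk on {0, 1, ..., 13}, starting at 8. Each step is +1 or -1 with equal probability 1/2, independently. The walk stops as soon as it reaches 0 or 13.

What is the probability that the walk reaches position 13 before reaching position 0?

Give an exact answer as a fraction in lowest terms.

Symmetric walk (p = 1/2): the harmonic-function argument gives P(hit 13 before 0 | start at 8) = a/N.
P = 8/13 = 8/13

Answer: 8/13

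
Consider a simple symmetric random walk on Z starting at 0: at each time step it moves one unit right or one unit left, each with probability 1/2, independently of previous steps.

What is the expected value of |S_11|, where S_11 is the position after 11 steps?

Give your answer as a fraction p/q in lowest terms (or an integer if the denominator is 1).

Answer: 693/256

Derivation:
S_11 takes values m ≡ 1 (mod 2) with |m| ≤ 11; P(S_11=m) = C(11,(11+m)/2)/2^11.
Total paths: 2^11 = 2048
Distribution: P(S=-11)=1/2048, P(S=-9)=11/2048, P(S=-7)=55/2048, P(S=-5)=165/2048, P(S=-3)=330/2048, P(S=-1)=462/2048, P(S=1)=462/2048, P(S=3)=330/2048, P(S=5)=165/2048, P(S=7)=55/2048, P(S=9)=11/2048, P(S=11)=1/2048
E[|S_11|] = Σ_m |m|·P(S_11=m) = 5544/2048 = 693/256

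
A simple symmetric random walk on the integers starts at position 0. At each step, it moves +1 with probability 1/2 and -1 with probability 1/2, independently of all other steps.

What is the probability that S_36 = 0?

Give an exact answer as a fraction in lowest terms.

Answer: 2268783825/17179869184

Derivation:
To return to 0 after 36 steps: need exactly 18 steps of +1 and 18 of -1.
Favorable paths: C(36,18) = 9075135300
Total paths: 2^36 = 68719476736
P = 9075135300/68719476736 = 2268783825/17179869184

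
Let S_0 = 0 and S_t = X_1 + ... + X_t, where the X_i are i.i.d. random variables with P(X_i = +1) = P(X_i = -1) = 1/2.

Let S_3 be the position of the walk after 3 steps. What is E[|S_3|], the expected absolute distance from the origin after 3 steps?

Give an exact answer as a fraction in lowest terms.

S_3 takes values m ≡ 1 (mod 2) with |m| ≤ 3; P(S_3=m) = C(3,(3+m)/2)/2^3.
Total paths: 2^3 = 8
Distribution: P(S=-3)=1/8, P(S=-1)=3/8, P(S=1)=3/8, P(S=3)=1/8
E[|S_3|] = Σ_m |m|·P(S_3=m) = 12/8 = 3/2

Answer: 3/2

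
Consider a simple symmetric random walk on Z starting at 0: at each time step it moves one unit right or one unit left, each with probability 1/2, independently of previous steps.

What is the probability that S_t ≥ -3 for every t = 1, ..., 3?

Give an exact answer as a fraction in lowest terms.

Answer: 1

Derivation:
Let f(t,s) = #length-t paths at position s with S_1..S_t all ≥ -3.
f(t,s) = f(t-1,s-1) + f(t-1,s+1) for s ≥ -3; f(t,s) = 0 for s < -3.
t=0: f(0,0)=1
t=1: f(1,-1)=1 f(1,1)=1
t=2: f(2,-2)=1 f(2,0)=2 f(2,2)=1
t=3: f(3,-3)=1 f(3,-1)=3 f(3,1)=3 f(3,3)=1
Σ_s f(3,s) = 8
P = 8/8 = 1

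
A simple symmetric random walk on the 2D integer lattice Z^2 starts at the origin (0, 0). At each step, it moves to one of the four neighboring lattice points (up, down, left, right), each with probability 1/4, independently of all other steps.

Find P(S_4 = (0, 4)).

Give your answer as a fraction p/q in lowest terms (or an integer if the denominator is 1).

Answer: 1/256

Derivation:
Let h be the number of horizontal steps (so 4-h are vertical). To end at (0,4) need (h+0)/2 right-steps and ((4-h)+4)/2 up-steps.
Sum over h with 0 ≤ h ≤ 0, h ≡ 0 (mod 2), 4-h ≡ 0 (mod 2):
h=0: C(4,0)·C(0,0)·C(4,4) = 1·1·1 = 1
Total favorable: 1
Total paths: 4^4 = 256
P = 1/256 = 1/256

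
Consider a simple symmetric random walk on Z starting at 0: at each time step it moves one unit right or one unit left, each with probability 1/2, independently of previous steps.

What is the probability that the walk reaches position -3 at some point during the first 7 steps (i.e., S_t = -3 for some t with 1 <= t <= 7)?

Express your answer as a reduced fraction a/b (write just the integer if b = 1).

Answer: 37/128

Derivation:
Count via complement. Let g(t,s) = #length-t paths at position s with S_1..S_t all ≠ -3.
g(t,s) = g(t-1,s-1) + g(t-1,s+1) for s ≠ -3; g(t,-3) = 0.
t=0: g(0,0)=1
t=1: g(1,-1)=1 g(1,1)=1
t=2: g(2,-2)=1 g(2,0)=2 g(2,2)=1
t=3: g(3,-1)=3 g(3,1)=3 g(3,3)=1
t=4: g(4,-2)=3 g(4,0)=6 g(4,2)=4 g(4,4)=1
t=5: g(5,-1)=9 g(5,1)=10 g(5,3)=5 g(5,5)=1
t=6: g(6,-2)=9 g(6,0)=19 g(6,2)=15 g(6,4)=6 g(6,6)=1
t=7: g(7,-1)=28 g(7,1)=34 g(7,3)=21 g(7,5)=7 g(7,7)=1
Paths never hitting -3: Σ_s g(7,s) = 91
Paths hitting -3: 2^7 - 91 = 37
P = 37/128 = 37/128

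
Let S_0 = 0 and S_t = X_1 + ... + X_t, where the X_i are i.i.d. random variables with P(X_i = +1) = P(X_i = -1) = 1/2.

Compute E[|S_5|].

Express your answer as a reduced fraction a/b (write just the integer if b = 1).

S_5 takes values m ≡ 1 (mod 2) with |m| ≤ 5; P(S_5=m) = C(5,(5+m)/2)/2^5.
Total paths: 2^5 = 32
Distribution: P(S=-5)=1/32, P(S=-3)=5/32, P(S=-1)=10/32, P(S=1)=10/32, P(S=3)=5/32, P(S=5)=1/32
E[|S_5|] = Σ_m |m|·P(S_5=m) = 60/32 = 15/8

Answer: 15/8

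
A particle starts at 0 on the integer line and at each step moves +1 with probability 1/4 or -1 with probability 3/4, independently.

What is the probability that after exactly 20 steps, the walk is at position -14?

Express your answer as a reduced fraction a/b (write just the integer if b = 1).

Answer: 36804946455/274877906944

Derivation:
To reach position -14 after 20 steps: need 3 steps of +1 and 17 steps of -1.
Number of such sequences: C(20,3) = 1140
Each has probability (1/4)^3 · (3/4)^17 = 129140163/1099511627776
P = 1140 · 129140163/1099511627776 = 36804946455/274877906944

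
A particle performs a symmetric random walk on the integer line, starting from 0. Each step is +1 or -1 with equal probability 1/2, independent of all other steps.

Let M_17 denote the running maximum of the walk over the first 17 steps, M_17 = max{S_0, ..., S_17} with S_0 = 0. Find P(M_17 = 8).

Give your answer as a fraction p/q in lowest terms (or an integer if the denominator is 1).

Let M_17 = max(S_0,...,S_17). Use the reflection principle: for j ≥ 1, #{paths with M_17 ≥ j} = #{S_17 ≥ j} + #{S_17 ≥ j+1}.
By reflection, #{M_17 ≥ 8} = #{S_17 ≥ 8} + #{S_17 ≥ 9} = 3214 + 3214 = 6428.
#{M_17 ≥ 9} = #{S_17 ≥ 9} + #{S_17 ≥ 10} = 3214 + 834 = 4048.
#{M_17 = 8} = 6428 - 4048 = 2380.
P(M_17 = 8) = 2380/131072 = 595/32768

Answer: 595/32768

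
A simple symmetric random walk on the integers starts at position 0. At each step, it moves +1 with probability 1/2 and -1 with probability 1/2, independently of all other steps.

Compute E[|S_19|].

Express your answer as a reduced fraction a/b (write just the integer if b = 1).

Answer: 230945/65536

Derivation:
S_19 takes values m ≡ 1 (mod 2) with |m| ≤ 19; P(S_19=m) = C(19,(19+m)/2)/2^19.
Total paths: 2^19 = 524288
Distribution: P(S=-19)=1/524288, P(S=-17)=19/524288, P(S=-15)=171/524288, P(S=-13)=969/524288, P(S=-11)=3876/524288, P(S=-9)=11628/524288, P(S=-7)=27132/524288, P(S=-5)=50388/524288, P(S=-3)=75582/524288, P(S=-1)=92378/524288, P(S=1)=92378/524288, P(S=3)=75582/524288, P(S=5)=50388/524288, P(S=7)=27132/524288, P(S=9)=11628/524288, P(S=11)=3876/524288, P(S=13)=969/524288, P(S=15)=171/524288, P(S=17)=19/524288, P(S=19)=1/524288
E[|S_19|] = Σ_m |m|·P(S_19=m) = 1847560/524288 = 230945/65536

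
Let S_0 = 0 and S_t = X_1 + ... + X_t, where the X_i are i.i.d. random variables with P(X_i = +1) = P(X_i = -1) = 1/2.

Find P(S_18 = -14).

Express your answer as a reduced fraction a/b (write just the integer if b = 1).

To reach position -14 after 18 steps: need 2 steps of +1 and 16 of -1.
Favorable paths: C(18,2) = 153
Total paths: 2^18 = 262144
P = 153/262144 = 153/262144

Answer: 153/262144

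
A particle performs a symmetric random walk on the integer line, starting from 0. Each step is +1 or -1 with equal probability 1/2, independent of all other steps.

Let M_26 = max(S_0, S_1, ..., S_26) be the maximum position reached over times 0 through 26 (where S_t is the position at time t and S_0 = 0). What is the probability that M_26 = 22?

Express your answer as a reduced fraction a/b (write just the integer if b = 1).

Answer: 325/67108864

Derivation:
Let M_26 = max(S_0,...,S_26). Use the reflection principle: for j ≥ 1, #{paths with M_26 ≥ j} = #{S_26 ≥ j} + #{S_26 ≥ j+1}.
By reflection, #{M_26 ≥ 22} = #{S_26 ≥ 22} + #{S_26 ≥ 23} = 352 + 27 = 379.
#{M_26 ≥ 23} = #{S_26 ≥ 23} + #{S_26 ≥ 24} = 27 + 27 = 54.
#{M_26 = 22} = 379 - 54 = 325.
P(M_26 = 22) = 325/67108864 = 325/67108864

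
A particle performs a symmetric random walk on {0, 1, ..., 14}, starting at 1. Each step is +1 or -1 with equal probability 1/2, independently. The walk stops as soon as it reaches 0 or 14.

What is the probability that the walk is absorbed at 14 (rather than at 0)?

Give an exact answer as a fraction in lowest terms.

Symmetric walk (p = 1/2): the harmonic-function argument gives P(hit 14 before 0 | start at 1) = a/N.
P = 1/14 = 1/14

Answer: 1/14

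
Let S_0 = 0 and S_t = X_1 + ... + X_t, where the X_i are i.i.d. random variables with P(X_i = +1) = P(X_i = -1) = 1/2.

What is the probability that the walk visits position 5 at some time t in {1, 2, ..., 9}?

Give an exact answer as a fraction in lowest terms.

Count via complement. Let g(t,s) = #length-t paths at position s with S_1..S_t all ≠ 5.
g(t,s) = g(t-1,s-1) + g(t-1,s+1) for s ≠ 5; g(t,5) = 0.
t=0: g(0,0)=1
t=1: g(1,-1)=1 g(1,1)=1
t=2: g(2,-2)=1 g(2,0)=2 g(2,2)=1
t=3: g(3,-3)=1 g(3,-1)=3 g(3,1)=3 g(3,3)=1
t=4: g(4,-4)=1 g(4,-2)=4 g(4,0)=6 g(4,2)=4 g(4,4)=1
t=5: g(5,-5)=1 g(5,-3)=5 g(5,-1)=10 g(5,1)=10 g(5,3)=5
t=6: g(6,-6)=1 g(6,-4)=6 g(6,-2)=15 g(6,0)=20 g(6,2)=15 g(6,4)=5
t=7: g(7,-7)=1 g(7,-5)=7 g(7,-3)=21 g(7,-1)=35 g(7,1)=35 g(7,3)=20
t=8: g(8,-8)=1 g(8,-6)=8 g(8,-4)=28 g(8,-2)=56 g(8,0)=70 g(8,2)=55 g(8,4)=20
t=9: g(9,-9)=1 g(9,-7)=9 g(9,-5)=36 g(9,-3)=84 g(9,-1)=126 g(9,1)=125 g(9,3)=75
Paths never hitting 5: Σ_s g(9,s) = 456
Paths hitting 5: 2^9 - 456 = 56
P = 56/512 = 7/64

Answer: 7/64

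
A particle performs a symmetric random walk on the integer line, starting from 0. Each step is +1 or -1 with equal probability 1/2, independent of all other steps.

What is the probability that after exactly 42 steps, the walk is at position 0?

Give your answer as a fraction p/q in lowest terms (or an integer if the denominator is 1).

Answer: 67282234305/549755813888

Derivation:
To return to 0 after 42 steps: need exactly 21 steps of +1 and 21 of -1.
Favorable paths: C(42,21) = 538257874440
Total paths: 2^42 = 4398046511104
P = 538257874440/4398046511104 = 67282234305/549755813888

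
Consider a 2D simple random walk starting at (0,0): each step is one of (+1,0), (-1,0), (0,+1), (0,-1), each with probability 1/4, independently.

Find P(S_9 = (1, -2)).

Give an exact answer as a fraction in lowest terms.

Answer: 1323/32768

Derivation:
Let h be the number of horizontal steps (so 9-h are vertical). To end at (1,-2) need (h+1)/2 right-steps and ((9-h)-2)/2 up-steps.
Sum over h with 1 ≤ h ≤ 7, h ≡ 1 (mod 2), 9-h ≡ 0 (mod 2):
h=1: C(9,1)·C(1,1)·C(8,3) = 9·1·56 = 504
h=3: C(9,3)·C(3,2)·C(6,2) = 84·3·15 = 3780
h=5: C(9,5)·C(5,3)·C(4,1) = 126·10·4 = 5040
h=7: C(9,7)·C(7,4)·C(2,0) = 36·35·1 = 1260
Total favorable: 10584
Total paths: 4^9 = 262144
P = 10584/262144 = 1323/32768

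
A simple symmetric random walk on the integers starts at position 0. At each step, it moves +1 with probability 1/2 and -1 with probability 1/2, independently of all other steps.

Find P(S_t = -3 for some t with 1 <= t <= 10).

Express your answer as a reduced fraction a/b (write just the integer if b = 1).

Answer: 11/32

Derivation:
Count via complement. Let g(t,s) = #length-t paths at position s with S_1..S_t all ≠ -3.
g(t,s) = g(t-1,s-1) + g(t-1,s+1) for s ≠ -3; g(t,-3) = 0.
t=0: g(0,0)=1
t=1: g(1,-1)=1 g(1,1)=1
t=2: g(2,-2)=1 g(2,0)=2 g(2,2)=1
t=3: g(3,-1)=3 g(3,1)=3 g(3,3)=1
t=4: g(4,-2)=3 g(4,0)=6 g(4,2)=4 g(4,4)=1
t=5: g(5,-1)=9 g(5,1)=10 g(5,3)=5 g(5,5)=1
t=6: g(6,-2)=9 g(6,0)=19 g(6,2)=15 g(6,4)=6 g(6,6)=1
t=7: g(7,-1)=28 g(7,1)=34 g(7,3)=21 g(7,5)=7 g(7,7)=1
t=8: g(8,-2)=28 g(8,0)=62 g(8,2)=55 g(8,4)=28 g(8,6)=8 g(8,8)=1
t=9: g(9,-1)=90 g(9,1)=117 g(9,3)=83 g(9,5)=36 g(9,7)=9 g(9,9)=1
t=10: g(10,-2)=90 g(10,0)=207 g(10,2)=200 g(10,4)=119 g(10,6)=45 g(10,8)=10 g(10,10)=1
Paths never hitting -3: Σ_s g(10,s) = 672
Paths hitting -3: 2^10 - 672 = 352
P = 352/1024 = 11/32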